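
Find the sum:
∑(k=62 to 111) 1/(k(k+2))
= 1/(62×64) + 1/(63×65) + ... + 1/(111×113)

Partial fractions: 1/(k(k+2)) = (1/2)[1/k - 1/(k+2)]
Telescoping leaves the first two and last two terms:
= (1/2)[1/62 + 1/63 - 1/112 - 1/113]
= 7175/1008864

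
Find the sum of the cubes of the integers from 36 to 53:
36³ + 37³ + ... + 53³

Use ∑_{k=1}^{n} k³ = [n(n+1)/2]², then subtract the first 35 terms.
∑_{k=1}^{53} k³ = [53×54/2]² = 1431² = 2047761
∑_{k=1}^{35} k³ = [35×36/2]² = 630² = 396900
∑_{k=36}^{53} k³ = 2047761 - 396900 = 1650861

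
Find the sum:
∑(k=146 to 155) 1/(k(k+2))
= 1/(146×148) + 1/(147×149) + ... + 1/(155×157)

Partial fractions: 1/(k(k+2)) = (1/2)[1/k - 1/(k+2)]
Telescoping leaves the first two and last two terms:
= (1/2)[1/146 + 1/147 - 1/156 - 1/157]
= 25475/58405256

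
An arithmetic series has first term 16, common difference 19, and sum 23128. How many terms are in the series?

Using S = n/2 × [2a + (n-1)d]
23128 = n/2 × [2(16) + (n-1)(19)]
23128 = n/2 × [32 + 19n - 19]
46256 = n × [13 + 19n]
19n² + (13)n - 46256 = 0
Discriminant: Δ = (13)² - 4(19)(-46256) = 169 + 3515456 = 3515625
√Δ = 1875
n = [-(13) + √Δ] / (2·19) = (-13 + 1875) / 38 = 1862 / 38 = 49
(The negative root is discarded since n must be a positive integer.)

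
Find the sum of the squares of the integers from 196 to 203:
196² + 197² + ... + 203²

Use ∑_{k=1}^{n} k² = n(n+1)(2n+1)/6, then subtract the first 195 terms.
∑_{k=1}^{203} k² = 203×204×407/6 = 2809114
∑_{k=1}^{195} k² = 195×196×391/6 = 2490670
∑_{k=196}^{203} k² = 2809114 - 2490670 = 318444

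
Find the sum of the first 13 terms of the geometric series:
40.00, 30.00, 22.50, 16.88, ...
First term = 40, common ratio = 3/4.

Sₙ = a(1 - rⁿ) / (1 - r)
S_13 = 40(1 - (3/4)^13) / (1 - (3/4))
S_13 = 40(1 - (1594323/67108864)) / (1/4)
S_13 = 327572705/2097152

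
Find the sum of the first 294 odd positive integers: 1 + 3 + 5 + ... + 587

Sum of first n odd numbers = n²
= 294²
= 86436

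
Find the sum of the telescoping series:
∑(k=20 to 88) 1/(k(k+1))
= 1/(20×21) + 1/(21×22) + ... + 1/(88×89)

Partial fractions: 1/(k(k+1)) = 1/k - 1/(k+1)
The series telescopes:
= (1/20 - 1/21) + (1/21 - 1/22) + ... + (1/88 - 1/89)
= 1/20 - 1/89
= 69/1780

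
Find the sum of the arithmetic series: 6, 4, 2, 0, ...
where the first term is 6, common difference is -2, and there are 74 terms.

Sₙ = n/2 × (first + last)
Last term = a + (n-1)d = 6 + (74-1)×(-2) = -140
S_74 = 74/2 × (6 + (-140))
S_74 = 74/2 × (-134) = -4958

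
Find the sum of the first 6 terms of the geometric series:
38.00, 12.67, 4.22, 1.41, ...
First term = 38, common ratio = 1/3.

Sₙ = a(1 - rⁿ) / (1 - r)
S_6 = 38(1 - (1/3)^6) / (1 - (1/3))
S_6 = 38(1 - (1/729)) / (2/3)
S_6 = 13832/243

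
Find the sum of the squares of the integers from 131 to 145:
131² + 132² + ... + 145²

Use ∑_{k=1}^{n} k² = n(n+1)(2n+1)/6, then subtract the first 130 terms.
∑_{k=1}^{145} k² = 145×146×291/6 = 1026745
∑_{k=1}^{130} k² = 130×131×261/6 = 740805
∑_{k=131}^{145} k² = 1026745 - 740805 = 285940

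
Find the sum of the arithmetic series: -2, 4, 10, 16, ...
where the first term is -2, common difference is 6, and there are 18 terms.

Sₙ = n/2 × (first + last)
Last term = a + (n-1)d = -2 + (18-1)×6 = 100
S_18 = 18/2 × (-2 + 100)
S_18 = 18/2 × 98 = 882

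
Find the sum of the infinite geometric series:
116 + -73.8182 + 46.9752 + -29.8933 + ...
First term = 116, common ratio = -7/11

For |r| < 1, S = a / (1 - r)
S = 116 / (1 - (-7/11))
S = 116 / (18/11)
S = 638/9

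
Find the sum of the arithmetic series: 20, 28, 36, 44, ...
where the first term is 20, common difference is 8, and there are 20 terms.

Sₙ = n/2 × (first + last)
Last term = a + (n-1)d = 20 + (20-1)×8 = 172
S_20 = 20/2 × (20 + 172)
S_20 = 20/2 × 192 = 1920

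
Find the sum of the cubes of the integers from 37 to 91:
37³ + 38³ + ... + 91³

Use ∑_{k=1}^{n} k³ = [n(n+1)/2]², then subtract the first 36 terms.
∑_{k=1}^{91} k³ = [91×92/2]² = 4186² = 17522596
∑_{k=1}^{36} k³ = [36×37/2]² = 666² = 443556
∑_{k=37}^{91} k³ = 17522596 - 443556 = 17079040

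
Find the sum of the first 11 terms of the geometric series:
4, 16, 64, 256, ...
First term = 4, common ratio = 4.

Sₙ = a(1 - rⁿ) / (1 - r)
S_11 = 4(1 - 4^11) / (1 - 4)
S_11 = 4(1 - 4194304) / (-3)
S_11 = 5592404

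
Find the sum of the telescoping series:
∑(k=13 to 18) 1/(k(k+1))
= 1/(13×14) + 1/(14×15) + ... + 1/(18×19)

Partial fractions: 1/(k(k+1)) = 1/k - 1/(k+1)
The series telescopes:
= (1/13 - 1/14) + (1/14 - 1/15) + ... + (1/18 - 1/19)
= 1/13 - 1/19
= 6/247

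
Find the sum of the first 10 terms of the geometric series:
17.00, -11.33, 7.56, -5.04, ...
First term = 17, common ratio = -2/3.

Sₙ = a(1 - rⁿ) / (1 - r)
S_10 = 17(1 - (-2/3)^10) / (1 - (-2/3))
S_10 = 17(1 - (1024/59049)) / (5/3)
S_10 = 197285/19683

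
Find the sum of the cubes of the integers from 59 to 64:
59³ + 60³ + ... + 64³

Use ∑_{k=1}^{n} k³ = [n(n+1)/2]², then subtract the first 58 terms.
∑_{k=1}^{64} k³ = [64×65/2]² = 2080² = 4326400
∑_{k=1}^{58} k³ = [58×59/2]² = 1711² = 2927521
∑_{k=59}^{64} k³ = 4326400 - 2927521 = 1398879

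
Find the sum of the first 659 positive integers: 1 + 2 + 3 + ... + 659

Formula: ∑k = n(n+1)/2
= 659×660/2
= 434940/2
= 217470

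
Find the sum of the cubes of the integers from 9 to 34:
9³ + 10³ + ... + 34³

Use ∑_{k=1}^{n} k³ = [n(n+1)/2]², then subtract the first 8 terms.
∑_{k=1}^{34} k³ = [34×35/2]² = 595² = 354025
∑_{k=1}^{8} k³ = [8×9/2]² = 36² = 1296
∑_{k=9}^{34} k³ = 354025 - 1296 = 352729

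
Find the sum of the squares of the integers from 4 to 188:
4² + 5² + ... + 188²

Use ∑_{k=1}^{n} k² = n(n+1)(2n+1)/6, then subtract the first 3 terms.
∑_{k=1}^{188} k² = 188×189×377/6 = 2232594
∑_{k=1}^{3} k² = 3×4×7/6 = 14
∑_{k=4}^{188} k² = 2232594 - 14 = 2232580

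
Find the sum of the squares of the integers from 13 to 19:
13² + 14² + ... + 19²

Use ∑_{k=1}^{n} k² = n(n+1)(2n+1)/6, then subtract the first 12 terms.
∑_{k=1}^{19} k² = 19×20×39/6 = 2470
∑_{k=1}^{12} k² = 12×13×25/6 = 650
∑_{k=13}^{19} k² = 2470 - 650 = 1820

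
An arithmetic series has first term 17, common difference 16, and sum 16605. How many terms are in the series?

Using S = n/2 × [2a + (n-1)d]
16605 = n/2 × [2(17) + (n-1)(16)]
16605 = n/2 × [34 + 16n - 16]
33210 = n × [18 + 16n]
16n² + (18)n - 33210 = 0
Discriminant: Δ = (18)² - 4(16)(-33210) = 324 + 2125440 = 2125764
√Δ = 1458
n = [-(18) + √Δ] / (2·16) = (-18 + 1458) / 32 = 1440 / 32 = 45
(The negative root is discarded since n must be a positive integer.)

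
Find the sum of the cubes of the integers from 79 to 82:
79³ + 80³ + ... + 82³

Use ∑_{k=1}^{n} k³ = [n(n+1)/2]², then subtract the first 78 terms.
∑_{k=1}^{82} k³ = [82×83/2]² = 3403² = 11580409
∑_{k=1}^{78} k³ = [78×79/2]² = 3081² = 9492561
∑_{k=79}^{82} k³ = 11580409 - 9492561 = 2087848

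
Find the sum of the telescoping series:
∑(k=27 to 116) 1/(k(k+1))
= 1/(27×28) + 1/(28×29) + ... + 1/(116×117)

Partial fractions: 1/(k(k+1)) = 1/k - 1/(k+1)
The series telescopes:
= (1/27 - 1/28) + (1/28 - 1/29) + ... + (1/116 - 1/117)
= 1/27 - 1/117
= 10/351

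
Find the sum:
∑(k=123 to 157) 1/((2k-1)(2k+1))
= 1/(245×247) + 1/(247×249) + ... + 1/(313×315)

Partial fractions: 1/((2k-1)(2k+1)) = (1/2)[1/(2k-1) - 1/(2k+1)]
The series telescopes:
= (1/2)[1/245 - 1/315]
= 1/2205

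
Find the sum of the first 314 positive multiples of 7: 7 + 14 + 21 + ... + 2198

Factor out 7: = 7(1 + 2 + ... + 314) = 7 × n(n+1)/2
= 7 × 314×315/2
= 7 × 49455
= 346185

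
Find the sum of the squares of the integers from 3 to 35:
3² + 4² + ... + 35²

Use ∑_{k=1}^{n} k² = n(n+1)(2n+1)/6, then subtract the first 2 terms.
∑_{k=1}^{35} k² = 35×36×71/6 = 14910
∑_{k=1}^{2} k² = 2×3×5/6 = 5
∑_{k=3}^{35} k² = 14910 - 5 = 14905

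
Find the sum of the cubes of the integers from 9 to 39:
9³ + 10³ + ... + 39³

Use ∑_{k=1}^{n} k³ = [n(n+1)/2]², then subtract the first 8 terms.
∑_{k=1}^{39} k³ = [39×40/2]² = 780² = 608400
∑_{k=1}^{8} k³ = [8×9/2]² = 36² = 1296
∑_{k=9}^{39} k³ = 608400 - 1296 = 607104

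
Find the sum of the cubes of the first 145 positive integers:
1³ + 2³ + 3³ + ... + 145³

Formula: ∑k³ = [n(n+1)/2]²
= [145×146/2]²
= 10585²
= 112042225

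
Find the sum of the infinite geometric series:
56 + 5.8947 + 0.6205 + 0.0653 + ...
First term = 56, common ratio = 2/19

For |r| < 1, S = a / (1 - r)
S = 56 / (1 - (2/19))
S = 56 / (17/19)
S = 1064/17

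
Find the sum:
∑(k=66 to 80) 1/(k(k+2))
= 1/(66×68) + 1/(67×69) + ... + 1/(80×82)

Partial fractions: 1/(k(k+2)) = (1/2)[1/k - 1/(k+2)]
Telescoping leaves the first two and last two terms:
= (1/2)[1/66 + 1/67 - 1/81 - 1/82]
= 6775/2447577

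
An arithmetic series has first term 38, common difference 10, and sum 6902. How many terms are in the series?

Using S = n/2 × [2a + (n-1)d]
6902 = n/2 × [2(38) + (n-1)(10)]
6902 = n/2 × [76 + 10n - 10]
13804 = n × [66 + 10n]
10n² + (66)n - 13804 = 0
Discriminant: Δ = (66)² - 4(10)(-13804) = 4356 + 552160 = 556516
√Δ = 746
n = [-(66) + √Δ] / (2·10) = (-66 + 746) / 20 = 680 / 20 = 34
(The negative root is discarded since n must be a positive integer.)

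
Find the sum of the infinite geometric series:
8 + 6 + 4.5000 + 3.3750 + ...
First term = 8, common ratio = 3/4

For |r| < 1, S = a / (1 - r)
S = 8 / (1 - (3/4))
S = 8 / (1/4)
S = 32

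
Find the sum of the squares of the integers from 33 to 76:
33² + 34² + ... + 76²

Use ∑_{k=1}^{n} k² = n(n+1)(2n+1)/6, then subtract the first 32 terms.
∑_{k=1}^{76} k² = 76×77×153/6 = 149226
∑_{k=1}^{32} k² = 32×33×65/6 = 11440
∑_{k=33}^{76} k² = 149226 - 11440 = 137786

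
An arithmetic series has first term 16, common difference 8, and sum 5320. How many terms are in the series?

Using S = n/2 × [2a + (n-1)d]
5320 = n/2 × [2(16) + (n-1)(8)]
5320 = n/2 × [32 + 8n - 8]
10640 = n × [24 + 8n]
8n² + (24)n - 10640 = 0
Discriminant: Δ = (24)² - 4(8)(-10640) = 576 + 340480 = 341056
√Δ = 584
n = [-(24) + √Δ] / (2·8) = (-24 + 584) / 16 = 560 / 16 = 35
(The negative root is discarded since n must be a positive integer.)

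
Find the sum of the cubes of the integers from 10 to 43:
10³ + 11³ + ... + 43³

Use ∑_{k=1}^{n} k³ = [n(n+1)/2]², then subtract the first 9 terms.
∑_{k=1}^{43} k³ = [43×44/2]² = 946² = 894916
∑_{k=1}^{9} k³ = [9×10/2]² = 45² = 2025
∑_{k=10}^{43} k³ = 894916 - 2025 = 892891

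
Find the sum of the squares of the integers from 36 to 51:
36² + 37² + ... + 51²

Use ∑_{k=1}^{n} k² = n(n+1)(2n+1)/6, then subtract the first 35 terms.
∑_{k=1}^{51} k² = 51×52×103/6 = 45526
∑_{k=1}^{35} k² = 35×36×71/6 = 14910
∑_{k=36}^{51} k² = 45526 - 14910 = 30616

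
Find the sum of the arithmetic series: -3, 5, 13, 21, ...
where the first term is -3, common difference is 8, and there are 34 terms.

Sₙ = n/2 × (first + last)
Last term = a + (n-1)d = -3 + (34-1)×8 = 261
S_34 = 34/2 × (-3 + 261)
S_34 = 34/2 × 258 = 4386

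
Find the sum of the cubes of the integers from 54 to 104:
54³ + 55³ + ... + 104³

Use ∑_{k=1}^{n} k³ = [n(n+1)/2]², then subtract the first 53 terms.
∑_{k=1}^{104} k³ = [104×105/2]² = 5460² = 29811600
∑_{k=1}^{53} k³ = [53×54/2]² = 1431² = 2047761
∑_{k=54}^{104} k³ = 29811600 - 2047761 = 27763839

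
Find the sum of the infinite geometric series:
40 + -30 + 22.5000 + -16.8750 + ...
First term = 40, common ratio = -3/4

For |r| < 1, S = a / (1 - r)
S = 40 / (1 - (-3/4))
S = 40 / (7/4)
S = 160/7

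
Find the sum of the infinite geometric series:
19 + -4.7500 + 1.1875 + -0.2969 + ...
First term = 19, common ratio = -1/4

For |r| < 1, S = a / (1 - r)
S = 19 / (1 - (-1/4))
S = 19 / (5/4)
S = 76/5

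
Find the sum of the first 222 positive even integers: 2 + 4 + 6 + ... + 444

Sum of first n even numbers = n(n+1)
= 222×223
= 49506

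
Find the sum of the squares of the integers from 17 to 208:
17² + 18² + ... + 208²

Use ∑_{k=1}^{n} k² = n(n+1)(2n+1)/6, then subtract the first 16 terms.
∑_{k=1}^{208} k² = 208×209×417/6 = 3021304
∑_{k=1}^{16} k² = 16×17×33/6 = 1496
∑_{k=17}^{208} k² = 3021304 - 1496 = 3019808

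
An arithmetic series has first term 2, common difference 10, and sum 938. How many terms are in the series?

Using S = n/2 × [2a + (n-1)d]
938 = n/2 × [2(2) + (n-1)(10)]
938 = n/2 × [4 + 10n - 10]
1876 = n × [-6 + 10n]
10n² + (-6)n - 1876 = 0
Discriminant: Δ = (-6)² - 4(10)(-1876) = 36 + 75040 = 75076
√Δ = 274
n = [-(-6) + √Δ] / (2·10) = (6 + 274) / 20 = 280 / 20 = 14
(The negative root is discarded since n must be a positive integer.)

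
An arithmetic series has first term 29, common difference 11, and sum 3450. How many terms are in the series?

Using S = n/2 × [2a + (n-1)d]
3450 = n/2 × [2(29) + (n-1)(11)]
3450 = n/2 × [58 + 11n - 11]
6900 = n × [47 + 11n]
11n² + (47)n - 6900 = 0
Discriminant: Δ = (47)² - 4(11)(-6900) = 2209 + 303600 = 305809
√Δ = 553
n = [-(47) + √Δ] / (2·11) = (-47 + 553) / 22 = 506 / 22 = 23
(The negative root is discarded since n must be a positive integer.)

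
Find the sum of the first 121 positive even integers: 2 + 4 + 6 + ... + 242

Sum of first n even numbers = n(n+1)
= 121×122
= 14762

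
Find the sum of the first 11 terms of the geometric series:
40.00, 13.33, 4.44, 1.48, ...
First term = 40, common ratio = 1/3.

Sₙ = a(1 - rⁿ) / (1 - r)
S_11 = 40(1 - (1/3)^11) / (1 - (1/3))
S_11 = 40(1 - (1/177147)) / (2/3)
S_11 = 3542920/59049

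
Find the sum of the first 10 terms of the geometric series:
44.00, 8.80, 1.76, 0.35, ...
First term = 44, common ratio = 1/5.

Sₙ = a(1 - rⁿ) / (1 - r)
S_10 = 44(1 - (1/5)^10) / (1 - (1/5))
S_10 = 44(1 - (1/9765625)) / (4/5)
S_10 = 107421864/1953125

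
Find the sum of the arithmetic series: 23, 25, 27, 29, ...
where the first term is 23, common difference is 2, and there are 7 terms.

Sₙ = n/2 × (first + last)
Last term = a + (n-1)d = 23 + (7-1)×2 = 35
S_7 = 7/2 × (23 + 35)
S_7 = 7/2 × 58 = 203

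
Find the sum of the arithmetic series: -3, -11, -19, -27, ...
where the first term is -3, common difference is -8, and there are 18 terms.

Sₙ = n/2 × (first + last)
Last term = a + (n-1)d = -3 + (18-1)×(-8) = -139
S_18 = 18/2 × (-3 + (-139))
S_18 = 18/2 × (-142) = -1278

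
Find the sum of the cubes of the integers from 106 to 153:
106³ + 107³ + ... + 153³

Use ∑_{k=1}^{n} k³ = [n(n+1)/2]², then subtract the first 105 terms.
∑_{k=1}^{153} k³ = [153×154/2]² = 11781² = 138791961
∑_{k=1}^{105} k³ = [105×106/2]² = 5565² = 30969225
∑_{k=106}^{153} k³ = 138791961 - 30969225 = 107822736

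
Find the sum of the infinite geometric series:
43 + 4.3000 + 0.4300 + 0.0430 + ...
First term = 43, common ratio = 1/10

For |r| < 1, S = a / (1 - r)
S = 43 / (1 - (1/10))
S = 43 / (9/10)
S = 430/9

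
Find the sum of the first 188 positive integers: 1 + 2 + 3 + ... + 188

Formula: ∑k = n(n+1)/2
= 188×189/2
= 35532/2
= 17766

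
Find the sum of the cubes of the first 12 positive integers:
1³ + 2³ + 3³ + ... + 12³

Formula: ∑k³ = [n(n+1)/2]²
= [12×13/2]²
= 78²
= 6084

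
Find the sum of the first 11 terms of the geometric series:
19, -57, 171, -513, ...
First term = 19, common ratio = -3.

Sₙ = a(1 - rⁿ) / (1 - r)
S_11 = 19(1 - (-3)^11) / (1 - (-3))
S_11 = 19(1 - (-177147)) / (4)
S_11 = 841453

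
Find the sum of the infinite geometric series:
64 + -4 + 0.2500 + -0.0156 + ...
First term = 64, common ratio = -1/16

For |r| < 1, S = a / (1 - r)
S = 64 / (1 - (-1/16))
S = 64 / (17/16)
S = 1024/17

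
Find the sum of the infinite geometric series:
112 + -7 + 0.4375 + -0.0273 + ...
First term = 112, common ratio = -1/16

For |r| < 1, S = a / (1 - r)
S = 112 / (1 - (-1/16))
S = 112 / (17/16)
S = 1792/17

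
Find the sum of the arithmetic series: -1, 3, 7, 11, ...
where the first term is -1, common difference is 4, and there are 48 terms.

Sₙ = n/2 × (first + last)
Last term = a + (n-1)d = -1 + (48-1)×4 = 187
S_48 = 48/2 × (-1 + 187)
S_48 = 48/2 × 186 = 4464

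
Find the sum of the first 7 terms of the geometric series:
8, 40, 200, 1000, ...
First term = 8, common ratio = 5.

Sₙ = a(1 - rⁿ) / (1 - r)
S_7 = 8(1 - 5^7) / (1 - 5)
S_7 = 8(1 - 78125) / (-4)
S_7 = 156248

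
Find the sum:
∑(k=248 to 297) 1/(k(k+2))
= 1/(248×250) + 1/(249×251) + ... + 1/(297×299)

Partial fractions: 1/(k(k+2)) = (1/2)[1/k - 1/(k+2)]
Telescoping leaves the first two and last two terms:
= (1/2)[1/248 + 1/249 - 1/298 - 1/299]
= 3708875/5502226704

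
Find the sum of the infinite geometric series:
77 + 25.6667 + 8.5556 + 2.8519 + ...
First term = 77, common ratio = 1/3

For |r| < 1, S = a / (1 - r)
S = 77 / (1 - (1/3))
S = 77 / (2/3)
S = 231/2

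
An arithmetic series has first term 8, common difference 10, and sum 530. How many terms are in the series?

Using S = n/2 × [2a + (n-1)d]
530 = n/2 × [2(8) + (n-1)(10)]
530 = n/2 × [16 + 10n - 10]
1060 = n × [6 + 10n]
10n² + (6)n - 1060 = 0
Discriminant: Δ = (6)² - 4(10)(-1060) = 36 + 42400 = 42436
√Δ = 206
n = [-(6) + √Δ] / (2·10) = (-6 + 206) / 20 = 200 / 20 = 10
(The negative root is discarded since n must be a positive integer.)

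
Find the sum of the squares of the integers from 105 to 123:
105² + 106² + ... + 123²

Use ∑_{k=1}^{n} k² = n(n+1)(2n+1)/6, then subtract the first 104 terms.
∑_{k=1}^{123} k² = 123×124×247/6 = 627874
∑_{k=1}^{104} k² = 104×105×209/6 = 380380
∑_{k=105}^{123} k² = 627874 - 380380 = 247494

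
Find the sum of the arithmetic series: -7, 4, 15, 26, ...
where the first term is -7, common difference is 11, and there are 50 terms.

Sₙ = n/2 × (first + last)
Last term = a + (n-1)d = -7 + (50-1)×11 = 532
S_50 = 50/2 × (-7 + 532)
S_50 = 50/2 × 525 = 13125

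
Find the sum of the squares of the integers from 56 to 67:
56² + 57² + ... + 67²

Use ∑_{k=1}^{n} k² = n(n+1)(2n+1)/6, then subtract the first 55 terms.
∑_{k=1}^{67} k² = 67×68×135/6 = 102510
∑_{k=1}^{55} k² = 55×56×111/6 = 56980
∑_{k=56}^{67} k² = 102510 - 56980 = 45530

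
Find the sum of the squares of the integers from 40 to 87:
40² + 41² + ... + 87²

Use ∑_{k=1}^{n} k² = n(n+1)(2n+1)/6, then subtract the first 39 terms.
∑_{k=1}^{87} k² = 87×88×175/6 = 223300
∑_{k=1}^{39} k² = 39×40×79/6 = 20540
∑_{k=40}^{87} k² = 223300 - 20540 = 202760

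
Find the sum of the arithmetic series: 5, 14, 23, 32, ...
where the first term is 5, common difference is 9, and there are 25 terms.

Sₙ = n/2 × (first + last)
Last term = a + (n-1)d = 5 + (25-1)×9 = 221
S_25 = 25/2 × (5 + 221)
S_25 = 25/2 × 226 = 2825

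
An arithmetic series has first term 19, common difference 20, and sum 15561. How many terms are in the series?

Using S = n/2 × [2a + (n-1)d]
15561 = n/2 × [2(19) + (n-1)(20)]
15561 = n/2 × [38 + 20n - 20]
31122 = n × [18 + 20n]
20n² + (18)n - 31122 = 0
Discriminant: Δ = (18)² - 4(20)(-31122) = 324 + 2489760 = 2490084
√Δ = 1578
n = [-(18) + √Δ] / (2·20) = (-18 + 1578) / 40 = 1560 / 40 = 39
(The negative root is discarded since n must be a positive integer.)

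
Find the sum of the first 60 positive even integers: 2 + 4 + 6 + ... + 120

Sum of first n even numbers = n(n+1)
= 60×61
= 3660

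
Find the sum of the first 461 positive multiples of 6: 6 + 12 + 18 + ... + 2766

Factor out 6: = 6(1 + 2 + ... + 461) = 6 × n(n+1)/2
= 6 × 461×462/2
= 6 × 106491
= 638946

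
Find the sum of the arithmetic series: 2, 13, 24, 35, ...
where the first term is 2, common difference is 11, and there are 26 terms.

Sₙ = n/2 × (first + last)
Last term = a + (n-1)d = 2 + (26-1)×11 = 277
S_26 = 26/2 × (2 + 277)
S_26 = 26/2 × 279 = 3627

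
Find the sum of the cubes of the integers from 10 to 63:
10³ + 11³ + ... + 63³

Use ∑_{k=1}^{n} k³ = [n(n+1)/2]², then subtract the first 9 terms.
∑_{k=1}^{63} k³ = [63×64/2]² = 2016² = 4064256
∑_{k=1}^{9} k³ = [9×10/2]² = 45² = 2025
∑_{k=10}^{63} k³ = 4064256 - 2025 = 4062231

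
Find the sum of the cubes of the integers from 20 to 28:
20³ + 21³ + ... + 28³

Use ∑_{k=1}^{n} k³ = [n(n+1)/2]², then subtract the first 19 terms.
∑_{k=1}^{28} k³ = [28×29/2]² = 406² = 164836
∑_{k=1}^{19} k³ = [19×20/2]² = 190² = 36100
∑_{k=20}^{28} k³ = 164836 - 36100 = 128736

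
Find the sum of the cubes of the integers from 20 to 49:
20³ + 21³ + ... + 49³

Use ∑_{k=1}^{n} k³ = [n(n+1)/2]², then subtract the first 19 terms.
∑_{k=1}^{49} k³ = [49×50/2]² = 1225² = 1500625
∑_{k=1}^{19} k³ = [19×20/2]² = 190² = 36100
∑_{k=20}^{49} k³ = 1500625 - 36100 = 1464525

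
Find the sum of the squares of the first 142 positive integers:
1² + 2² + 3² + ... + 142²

Formula: ∑k² = n(n+1)(2n+1)/6
= 142×143×285/6
= 5787210/6
= 964535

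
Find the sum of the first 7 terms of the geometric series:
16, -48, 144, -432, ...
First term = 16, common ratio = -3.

Sₙ = a(1 - rⁿ) / (1 - r)
S_7 = 16(1 - (-3)^7) / (1 - (-3))
S_7 = 16(1 - (-2187)) / (4)
S_7 = 8752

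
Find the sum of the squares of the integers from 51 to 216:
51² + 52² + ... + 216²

Use ∑_{k=1}^{n} k² = n(n+1)(2n+1)/6, then subtract the first 50 terms.
∑_{k=1}^{216} k² = 216×217×433/6 = 3382596
∑_{k=1}^{50} k² = 50×51×101/6 = 42925
∑_{k=51}^{216} k² = 3382596 - 42925 = 3339671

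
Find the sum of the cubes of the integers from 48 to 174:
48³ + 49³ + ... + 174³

Use ∑_{k=1}^{n} k³ = [n(n+1)/2]², then subtract the first 47 terms.
∑_{k=1}^{174} k³ = [174×175/2]² = 15225² = 231800625
∑_{k=1}^{47} k³ = [47×48/2]² = 1128² = 1272384
∑_{k=48}^{174} k³ = 231800625 - 1272384 = 230528241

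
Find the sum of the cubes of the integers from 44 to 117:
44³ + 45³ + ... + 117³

Use ∑_{k=1}^{n} k³ = [n(n+1)/2]², then subtract the first 43 terms.
∑_{k=1}^{117} k³ = [117×118/2]² = 6903² = 47651409
∑_{k=1}^{43} k³ = [43×44/2]² = 946² = 894916
∑_{k=44}^{117} k³ = 47651409 - 894916 = 46756493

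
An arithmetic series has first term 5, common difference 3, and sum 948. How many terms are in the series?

Using S = n/2 × [2a + (n-1)d]
948 = n/2 × [2(5) + (n-1)(3)]
948 = n/2 × [10 + 3n - 3]
1896 = n × [7 + 3n]
3n² + (7)n - 1896 = 0
Discriminant: Δ = (7)² - 4(3)(-1896) = 49 + 22752 = 22801
√Δ = 151
n = [-(7) + √Δ] / (2·3) = (-7 + 151) / 6 = 144 / 6 = 24
(The negative root is discarded since n must be a positive integer.)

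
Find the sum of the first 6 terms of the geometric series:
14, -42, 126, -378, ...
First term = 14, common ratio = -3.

Sₙ = a(1 - rⁿ) / (1 - r)
S_6 = 14(1 - (-3)^6) / (1 - (-3))
S_6 = 14(1 - 729) / (4)
S_6 = -2548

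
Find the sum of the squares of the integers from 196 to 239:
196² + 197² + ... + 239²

Use ∑_{k=1}^{n} k² = n(n+1)(2n+1)/6, then subtract the first 195 terms.
∑_{k=1}^{239} k² = 239×240×479/6 = 4579240
∑_{k=1}^{195} k² = 195×196×391/6 = 2490670
∑_{k=196}^{239} k² = 4579240 - 2490670 = 2088570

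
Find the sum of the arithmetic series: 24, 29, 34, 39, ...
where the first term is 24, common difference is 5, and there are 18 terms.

Sₙ = n/2 × (first + last)
Last term = a + (n-1)d = 24 + (18-1)×5 = 109
S_18 = 18/2 × (24 + 109)
S_18 = 18/2 × 133 = 1197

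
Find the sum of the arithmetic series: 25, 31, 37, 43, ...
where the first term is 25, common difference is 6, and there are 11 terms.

Sₙ = n/2 × (first + last)
Last term = a + (n-1)d = 25 + (11-1)×6 = 85
S_11 = 11/2 × (25 + 85)
S_11 = 11/2 × 110 = 605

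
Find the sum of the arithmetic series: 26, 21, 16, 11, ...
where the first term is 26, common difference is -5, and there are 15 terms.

Sₙ = n/2 × (first + last)
Last term = a + (n-1)d = 26 + (15-1)×(-5) = -44
S_15 = 15/2 × (26 + (-44))
S_15 = 15/2 × (-18) = -135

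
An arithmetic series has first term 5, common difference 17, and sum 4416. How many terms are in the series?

Using S = n/2 × [2a + (n-1)d]
4416 = n/2 × [2(5) + (n-1)(17)]
4416 = n/2 × [10 + 17n - 17]
8832 = n × [-7 + 17n]
17n² + (-7)n - 8832 = 0
Discriminant: Δ = (-7)² - 4(17)(-8832) = 49 + 600576 = 600625
√Δ = 775
n = [-(-7) + √Δ] / (2·17) = (7 + 775) / 34 = 782 / 34 = 23
(The negative root is discarded since n must be a positive integer.)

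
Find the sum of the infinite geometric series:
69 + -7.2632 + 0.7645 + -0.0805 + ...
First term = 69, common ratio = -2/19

For |r| < 1, S = a / (1 - r)
S = 69 / (1 - (-2/19))
S = 69 / (21/19)
S = 437/7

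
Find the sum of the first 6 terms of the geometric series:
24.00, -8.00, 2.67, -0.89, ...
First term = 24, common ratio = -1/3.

Sₙ = a(1 - rⁿ) / (1 - r)
S_6 = 24(1 - (-1/3)^6) / (1 - (-1/3))
S_6 = 24(1 - (1/729)) / (4/3)
S_6 = 1456/81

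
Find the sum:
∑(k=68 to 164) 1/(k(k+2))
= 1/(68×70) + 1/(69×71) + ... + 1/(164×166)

Partial fractions: 1/(k(k+2)) = (1/2)[1/k - 1/(k+2)]
Telescoping leaves the first two and last two terms:
= (1/2)[1/68 + 1/69 - 1/165 - 1/166]
= 366563/42837960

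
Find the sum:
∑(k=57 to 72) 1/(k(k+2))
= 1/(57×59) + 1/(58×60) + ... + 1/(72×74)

Partial fractions: 1/(k(k+2)) = (1/2)[1/k - 1/(k+2)]
Telescoping leaves the first two and last two terms:
= (1/2)[1/57 + 1/58 - 1/73 - 1/74]
= 16906/4464753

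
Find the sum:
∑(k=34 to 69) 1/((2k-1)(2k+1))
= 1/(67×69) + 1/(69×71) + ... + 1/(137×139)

Partial fractions: 1/((2k-1)(2k+1)) = (1/2)[1/(2k-1) - 1/(2k+1)]
The series telescopes:
= (1/2)[1/67 - 1/139]
= 36/9313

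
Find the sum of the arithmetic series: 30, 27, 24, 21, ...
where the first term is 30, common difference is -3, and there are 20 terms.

Sₙ = n/2 × (first + last)
Last term = a + (n-1)d = 30 + (20-1)×(-3) = -27
S_20 = 20/2 × (30 + (-27))
S_20 = 20/2 × 3 = 30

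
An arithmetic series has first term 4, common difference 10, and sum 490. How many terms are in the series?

Using S = n/2 × [2a + (n-1)d]
490 = n/2 × [2(4) + (n-1)(10)]
490 = n/2 × [8 + 10n - 10]
980 = n × [-2 + 10n]
10n² + (-2)n - 980 = 0
Discriminant: Δ = (-2)² - 4(10)(-980) = 4 + 39200 = 39204
√Δ = 198
n = [-(-2) + √Δ] / (2·10) = (2 + 198) / 20 = 200 / 20 = 10
(The negative root is discarded since n must be a positive integer.)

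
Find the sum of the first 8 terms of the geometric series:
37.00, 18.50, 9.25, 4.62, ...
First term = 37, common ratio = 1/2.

Sₙ = a(1 - rⁿ) / (1 - r)
S_8 = 37(1 - (1/2)^8) / (1 - (1/2))
S_8 = 37(1 - (1/256)) / (1/2)
S_8 = 9435/128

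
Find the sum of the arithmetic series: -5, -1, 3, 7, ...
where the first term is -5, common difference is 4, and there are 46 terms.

Sₙ = n/2 × (first + last)
Last term = a + (n-1)d = -5 + (46-1)×4 = 175
S_46 = 46/2 × (-5 + 175)
S_46 = 46/2 × 170 = 3910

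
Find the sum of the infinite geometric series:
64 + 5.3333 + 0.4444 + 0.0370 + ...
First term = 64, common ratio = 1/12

For |r| < 1, S = a / (1 - r)
S = 64 / (1 - (1/12))
S = 64 / (11/12)
S = 768/11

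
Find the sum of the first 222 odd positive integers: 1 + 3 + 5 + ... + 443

Sum of first n odd numbers = n²
= 222²
= 49284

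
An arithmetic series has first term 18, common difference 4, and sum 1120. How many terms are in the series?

Using S = n/2 × [2a + (n-1)d]
1120 = n/2 × [2(18) + (n-1)(4)]
1120 = n/2 × [36 + 4n - 4]
2240 = n × [32 + 4n]
4n² + (32)n - 2240 = 0
Discriminant: Δ = (32)² - 4(4)(-2240) = 1024 + 35840 = 36864
√Δ = 192
n = [-(32) + √Δ] / (2·4) = (-32 + 192) / 8 = 160 / 8 = 20
(The negative root is discarded since n must be a positive integer.)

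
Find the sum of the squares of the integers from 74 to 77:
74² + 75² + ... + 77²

Use ∑_{k=1}^{n} k² = n(n+1)(2n+1)/6, then subtract the first 73 terms.
∑_{k=1}^{77} k² = 77×78×155/6 = 155155
∑_{k=1}^{73} k² = 73×74×147/6 = 132349
∑_{k=74}^{77} k² = 155155 - 132349 = 22806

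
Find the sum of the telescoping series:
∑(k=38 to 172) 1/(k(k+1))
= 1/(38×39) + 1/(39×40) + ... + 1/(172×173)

Partial fractions: 1/(k(k+1)) = 1/k - 1/(k+1)
The series telescopes:
= (1/38 - 1/39) + (1/39 - 1/40) + ... + (1/172 - 1/173)
= 1/38 - 1/173
= 135/6574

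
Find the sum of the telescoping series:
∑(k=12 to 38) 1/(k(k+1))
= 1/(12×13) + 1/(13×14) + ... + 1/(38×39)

Partial fractions: 1/(k(k+1)) = 1/k - 1/(k+1)
The series telescopes:
= (1/12 - 1/13) + (1/13 - 1/14) + ... + (1/38 - 1/39)
= 1/12 - 1/39
= 3/52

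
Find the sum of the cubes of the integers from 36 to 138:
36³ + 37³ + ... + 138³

Use ∑_{k=1}^{n} k³ = [n(n+1)/2]², then subtract the first 35 terms.
∑_{k=1}^{138} k³ = [138×139/2]² = 9591² = 91987281
∑_{k=1}^{35} k³ = [35×36/2]² = 630² = 396900
∑_{k=36}^{138} k³ = 91987281 - 396900 = 91590381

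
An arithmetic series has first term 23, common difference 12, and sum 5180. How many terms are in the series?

Using S = n/2 × [2a + (n-1)d]
5180 = n/2 × [2(23) + (n-1)(12)]
5180 = n/2 × [46 + 12n - 12]
10360 = n × [34 + 12n]
12n² + (34)n - 10360 = 0
Discriminant: Δ = (34)² - 4(12)(-10360) = 1156 + 497280 = 498436
√Δ = 706
n = [-(34) + √Δ] / (2·12) = (-34 + 706) / 24 = 672 / 24 = 28
(The negative root is discarded since n must be a positive integer.)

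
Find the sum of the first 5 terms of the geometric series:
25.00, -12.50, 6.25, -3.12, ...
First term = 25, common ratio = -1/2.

Sₙ = a(1 - rⁿ) / (1 - r)
S_5 = 25(1 - (-1/2)^5) / (1 - (-1/2))
S_5 = 25(1 - (-1/32)) / (3/2)
S_5 = 275/16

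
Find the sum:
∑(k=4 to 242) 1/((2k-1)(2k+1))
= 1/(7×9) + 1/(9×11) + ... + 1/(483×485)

Partial fractions: 1/((2k-1)(2k+1)) = (1/2)[1/(2k-1) - 1/(2k+1)]
The series telescopes:
= (1/2)[1/7 - 1/485]
= 239/3395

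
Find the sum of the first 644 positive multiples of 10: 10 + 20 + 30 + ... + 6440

Factor out 10: = 10(1 + 2 + ... + 644) = 10 × n(n+1)/2
= 10 × 644×645/2
= 10 × 207690
= 2076900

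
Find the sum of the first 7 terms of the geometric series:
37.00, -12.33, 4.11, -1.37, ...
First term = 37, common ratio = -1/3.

Sₙ = a(1 - rⁿ) / (1 - r)
S_7 = 37(1 - (-1/3)^7) / (1 - (-1/3))
S_7 = 37(1 - (-1/2187)) / (4/3)
S_7 = 20239/729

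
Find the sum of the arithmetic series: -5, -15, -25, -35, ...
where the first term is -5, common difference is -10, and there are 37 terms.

Sₙ = n/2 × (first + last)
Last term = a + (n-1)d = -5 + (37-1)×(-10) = -365
S_37 = 37/2 × (-5 + (-365))
S_37 = 37/2 × (-370) = -6845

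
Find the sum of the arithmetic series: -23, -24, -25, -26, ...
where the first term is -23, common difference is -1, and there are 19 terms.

Sₙ = n/2 × (first + last)
Last term = a + (n-1)d = -23 + (19-1)×(-1) = -41
S_19 = 19/2 × (-23 + (-41))
S_19 = 19/2 × (-64) = -608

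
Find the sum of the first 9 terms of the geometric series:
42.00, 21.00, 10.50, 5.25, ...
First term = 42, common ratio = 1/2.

Sₙ = a(1 - rⁿ) / (1 - r)
S_9 = 42(1 - (1/2)^9) / (1 - (1/2))
S_9 = 42(1 - (1/512)) / (1/2)
S_9 = 10731/128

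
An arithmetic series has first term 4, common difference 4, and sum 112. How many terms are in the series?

Using S = n/2 × [2a + (n-1)d]
112 = n/2 × [2(4) + (n-1)(4)]
112 = n/2 × [8 + 4n - 4]
224 = n × [4 + 4n]
4n² + (4)n - 224 = 0
Discriminant: Δ = (4)² - 4(4)(-224) = 16 + 3584 = 3600
√Δ = 60
n = [-(4) + √Δ] / (2·4) = (-4 + 60) / 8 = 56 / 8 = 7
(The negative root is discarded since n must be a positive integer.)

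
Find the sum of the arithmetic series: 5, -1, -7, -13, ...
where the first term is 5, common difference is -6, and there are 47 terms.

Sₙ = n/2 × (first + last)
Last term = a + (n-1)d = 5 + (47-1)×(-6) = -271
S_47 = 47/2 × (5 + (-271))
S_47 = 47/2 × (-266) = -6251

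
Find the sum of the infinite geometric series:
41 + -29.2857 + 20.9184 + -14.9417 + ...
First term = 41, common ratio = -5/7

For |r| < 1, S = a / (1 - r)
S = 41 / (1 - (-5/7))
S = 41 / (12/7)
S = 287/12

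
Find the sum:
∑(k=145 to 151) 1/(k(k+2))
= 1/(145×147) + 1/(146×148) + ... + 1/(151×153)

Partial fractions: 1/(k(k+2)) = (1/2)[1/k - 1/(k+2)]
Telescoping leaves the first two and last two terms:
= (1/2)[1/145 + 1/146 - 1/152 - 1/153]
= 155323/492329520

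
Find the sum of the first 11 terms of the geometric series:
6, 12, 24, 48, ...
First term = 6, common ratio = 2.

Sₙ = a(1 - rⁿ) / (1 - r)
S_11 = 6(1 - 2^11) / (1 - 2)
S_11 = 6(1 - 2048) / (-1)
S_11 = 12282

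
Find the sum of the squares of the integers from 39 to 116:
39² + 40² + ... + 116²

Use ∑_{k=1}^{n} k² = n(n+1)(2n+1)/6, then subtract the first 38 terms.
∑_{k=1}^{116} k² = 116×117×233/6 = 527046
∑_{k=1}^{38} k² = 38×39×77/6 = 19019
∑_{k=39}^{116} k² = 527046 - 19019 = 508027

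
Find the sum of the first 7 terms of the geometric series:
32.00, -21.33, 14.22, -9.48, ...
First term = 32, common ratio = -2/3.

Sₙ = a(1 - rⁿ) / (1 - r)
S_7 = 32(1 - (-2/3)^7) / (1 - (-2/3))
S_7 = 32(1 - (-128/2187)) / (5/3)
S_7 = 14816/729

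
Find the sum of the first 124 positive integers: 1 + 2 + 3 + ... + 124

Formula: ∑k = n(n+1)/2
= 124×125/2
= 15500/2
= 7750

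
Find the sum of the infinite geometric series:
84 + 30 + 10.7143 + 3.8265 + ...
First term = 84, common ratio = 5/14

For |r| < 1, S = a / (1 - r)
S = 84 / (1 - (5/14))
S = 84 / (9/14)
S = 392/3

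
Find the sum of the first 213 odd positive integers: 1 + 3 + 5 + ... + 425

Sum of first n odd numbers = n²
= 213²
= 45369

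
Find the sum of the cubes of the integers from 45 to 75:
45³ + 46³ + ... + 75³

Use ∑_{k=1}^{n} k³ = [n(n+1)/2]², then subtract the first 44 terms.
∑_{k=1}^{75} k³ = [75×76/2]² = 2850² = 8122500
∑_{k=1}^{44} k³ = [44×45/2]² = 990² = 980100
∑_{k=45}^{75} k³ = 8122500 - 980100 = 7142400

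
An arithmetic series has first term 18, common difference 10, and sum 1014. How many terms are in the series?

Using S = n/2 × [2a + (n-1)d]
1014 = n/2 × [2(18) + (n-1)(10)]
1014 = n/2 × [36 + 10n - 10]
2028 = n × [26 + 10n]
10n² + (26)n - 2028 = 0
Discriminant: Δ = (26)² - 4(10)(-2028) = 676 + 81120 = 81796
√Δ = 286
n = [-(26) + √Δ] / (2·10) = (-26 + 286) / 20 = 260 / 20 = 13
(The negative root is discarded since n must be a positive integer.)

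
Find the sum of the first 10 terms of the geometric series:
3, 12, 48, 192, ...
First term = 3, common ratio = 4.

Sₙ = a(1 - rⁿ) / (1 - r)
S_10 = 3(1 - 4^10) / (1 - 4)
S_10 = 3(1 - 1048576) / (-3)
S_10 = 1048575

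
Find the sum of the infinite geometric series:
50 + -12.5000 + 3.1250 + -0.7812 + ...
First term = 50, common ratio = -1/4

For |r| < 1, S = a / (1 - r)
S = 50 / (1 - (-1/4))
S = 50 / (5/4)
S = 40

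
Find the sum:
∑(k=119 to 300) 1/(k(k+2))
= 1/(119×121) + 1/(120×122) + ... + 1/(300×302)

Partial fractions: 1/(k(k+2)) = (1/2)[1/k - 1/(k+2)]
Telescoping leaves the first two and last two terms:
= (1/2)[1/119 + 1/120 - 1/301 - 1/302]
= 936767/185440080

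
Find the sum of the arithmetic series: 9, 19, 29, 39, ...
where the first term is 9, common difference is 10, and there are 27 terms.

Sₙ = n/2 × (first + last)
Last term = a + (n-1)d = 9 + (27-1)×10 = 269
S_27 = 27/2 × (9 + 269)
S_27 = 27/2 × 278 = 3753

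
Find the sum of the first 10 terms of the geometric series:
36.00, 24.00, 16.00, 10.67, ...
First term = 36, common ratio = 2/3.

Sₙ = a(1 - rⁿ) / (1 - r)
S_10 = 36(1 - (2/3)^10) / (1 - (2/3))
S_10 = 36(1 - (1024/59049)) / (1/3)
S_10 = 232100/2187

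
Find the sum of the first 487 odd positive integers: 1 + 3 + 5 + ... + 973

Sum of first n odd numbers = n²
= 487²
= 237169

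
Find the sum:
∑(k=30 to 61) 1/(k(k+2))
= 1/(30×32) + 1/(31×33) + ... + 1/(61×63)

Partial fractions: 1/(k(k+2)) = (1/2)[1/k - 1/(k+2)]
Telescoping leaves the first two and last two terms:
= (1/2)[1/30 + 1/31 - 1/62 - 1/63]
= 164/9765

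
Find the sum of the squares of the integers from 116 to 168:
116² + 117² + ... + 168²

Use ∑_{k=1}^{n} k² = n(n+1)(2n+1)/6, then subtract the first 115 terms.
∑_{k=1}^{168} k² = 168×169×337/6 = 1594684
∑_{k=1}^{115} k² = 115×116×231/6 = 513590
∑_{k=116}^{168} k² = 1594684 - 513590 = 1081094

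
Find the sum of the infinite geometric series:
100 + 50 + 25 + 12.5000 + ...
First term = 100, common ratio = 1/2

For |r| < 1, S = a / (1 - r)
S = 100 / (1 - (1/2))
S = 100 / (1/2)
S = 200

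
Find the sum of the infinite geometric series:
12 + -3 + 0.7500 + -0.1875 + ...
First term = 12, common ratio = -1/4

For |r| < 1, S = a / (1 - r)
S = 12 / (1 - (-1/4))
S = 12 / (5/4)
S = 48/5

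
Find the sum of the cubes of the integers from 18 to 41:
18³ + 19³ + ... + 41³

Use ∑_{k=1}^{n} k³ = [n(n+1)/2]², then subtract the first 17 terms.
∑_{k=1}^{41} k³ = [41×42/2]² = 861² = 741321
∑_{k=1}^{17} k³ = [17×18/2]² = 153² = 23409
∑_{k=18}^{41} k³ = 741321 - 23409 = 717912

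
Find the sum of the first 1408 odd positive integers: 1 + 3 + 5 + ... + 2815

Sum of first n odd numbers = n²
= 1408²
= 1982464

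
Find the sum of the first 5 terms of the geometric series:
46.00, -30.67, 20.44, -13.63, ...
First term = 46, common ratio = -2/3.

Sₙ = a(1 - rⁿ) / (1 - r)
S_5 = 46(1 - (-2/3)^5) / (1 - (-2/3))
S_5 = 46(1 - (-32/243)) / (5/3)
S_5 = 2530/81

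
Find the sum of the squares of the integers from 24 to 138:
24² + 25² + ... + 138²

Use ∑_{k=1}^{n} k² = n(n+1)(2n+1)/6, then subtract the first 23 terms.
∑_{k=1}^{138} k² = 138×139×277/6 = 885569
∑_{k=1}^{23} k² = 23×24×47/6 = 4324
∑_{k=24}^{138} k² = 885569 - 4324 = 881245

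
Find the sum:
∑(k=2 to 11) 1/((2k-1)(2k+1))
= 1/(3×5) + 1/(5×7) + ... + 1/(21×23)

Partial fractions: 1/((2k-1)(2k+1)) = (1/2)[1/(2k-1) - 1/(2k+1)]
The series telescopes:
= (1/2)[1/3 - 1/23]
= 10/69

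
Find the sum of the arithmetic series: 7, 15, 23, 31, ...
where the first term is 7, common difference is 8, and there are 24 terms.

Sₙ = n/2 × (first + last)
Last term = a + (n-1)d = 7 + (24-1)×8 = 191
S_24 = 24/2 × (7 + 191)
S_24 = 24/2 × 198 = 2376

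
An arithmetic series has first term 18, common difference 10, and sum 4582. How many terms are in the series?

Using S = n/2 × [2a + (n-1)d]
4582 = n/2 × [2(18) + (n-1)(10)]
4582 = n/2 × [36 + 10n - 10]
9164 = n × [26 + 10n]
10n² + (26)n - 9164 = 0
Discriminant: Δ = (26)² - 4(10)(-9164) = 676 + 366560 = 367236
√Δ = 606
n = [-(26) + √Δ] / (2·10) = (-26 + 606) / 20 = 580 / 20 = 29
(The negative root is discarded since n must be a positive integer.)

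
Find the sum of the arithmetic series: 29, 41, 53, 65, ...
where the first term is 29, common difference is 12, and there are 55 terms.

Sₙ = n/2 × (first + last)
Last term = a + (n-1)d = 29 + (55-1)×12 = 677
S_55 = 55/2 × (29 + 677)
S_55 = 55/2 × 706 = 19415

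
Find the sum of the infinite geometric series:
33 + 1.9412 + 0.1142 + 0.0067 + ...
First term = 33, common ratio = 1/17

For |r| < 1, S = a / (1 - r)
S = 33 / (1 - (1/17))
S = 33 / (16/17)
S = 561/16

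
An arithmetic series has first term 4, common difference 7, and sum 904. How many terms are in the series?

Using S = n/2 × [2a + (n-1)d]
904 = n/2 × [2(4) + (n-1)(7)]
904 = n/2 × [8 + 7n - 7]
1808 = n × [1 + 7n]
7n² + (1)n - 1808 = 0
Discriminant: Δ = (1)² - 4(7)(-1808) = 1 + 50624 = 50625
√Δ = 225
n = [-(1) + √Δ] / (2·7) = (-1 + 225) / 14 = 224 / 14 = 16
(The negative root is discarded since n must be a positive integer.)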